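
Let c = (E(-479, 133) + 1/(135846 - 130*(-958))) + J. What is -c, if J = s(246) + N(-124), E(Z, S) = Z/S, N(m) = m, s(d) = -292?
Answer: 2075908767/4947334 ≈ 419.60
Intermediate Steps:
J = -416 (J = -292 - 124 = -416)
c = -2075908767/4947334 (c = (-479/133 + 1/(135846 - 130*(-958))) - 416 = (-479*1/133 + 1/(135846 + 124540)) - 416 = (-479/133 + 1/260386) - 416 = -17817823/4947334 - 416 = -2075908767/4947334 ≈ -419.60)
-c = -1*(-2075908767/4947334) = 2075908767/4947334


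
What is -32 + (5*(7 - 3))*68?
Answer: 1328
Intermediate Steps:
-32 + (5*(7 - 3))*68 = -32 + (5*4)*68 = -32 + 20*68 = -32 + 1360 = 1328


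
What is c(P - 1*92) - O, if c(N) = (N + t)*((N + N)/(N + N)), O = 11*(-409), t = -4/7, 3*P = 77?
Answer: 93074/21 ≈ 4432.1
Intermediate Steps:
P = 77/3 (P = (1/3)*77 = 77/3 ≈ 25.667)
t = -4/7 (t = -4*1/7 = -4/7 ≈ -0.57143)
O = -4499
c(N) = -4/7 + N (c(N) = (N - 4/7)*((N + N)/(N + N)) = (-4/7 + N)*((2*N)/((2*N))) = (-4/7 + N)*((2*N)*(1/(2*N))) = (-4/7 + N)*1 = -4/7 + N)
c(P - 1*92) - O = (-4/7 + (77/3 - 1*92)) - 1*(-4499) = (-4/7 + (77/3 - 92)) + 4499 = (-4/7 - 199/3) + 4499 = -1405/21 + 4499 = 93074/21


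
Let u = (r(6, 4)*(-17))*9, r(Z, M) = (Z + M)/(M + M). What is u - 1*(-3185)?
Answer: 11975/4 ≈ 2993.8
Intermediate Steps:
r(Z, M) = (M + Z)/(2*M) (r(Z, M) = (M + Z)/((2*M)) = (M + Z)*(1/(2*M)) = (M + Z)/(2*M))
u = -765/4 (u = (((½)*(4 + 6)/4)*(-17))*9 = (((½)*(¼)*10)*(-17))*9 = ((5/4)*(-17))*9 = -85/4*9 = -765/4 ≈ -191.25)
u - 1*(-3185) = -765/4 - 1*(-3185) = -765/4 + 3185 = 11975/4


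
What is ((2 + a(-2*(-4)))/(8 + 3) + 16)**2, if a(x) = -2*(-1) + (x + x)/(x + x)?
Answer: 32761/121 ≈ 270.75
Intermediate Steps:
a(x) = 3 (a(x) = 2 + (2*x)/((2*x)) = 2 + (2*x)*(1/(2*x)) = 2 + 1 = 3)
((2 + a(-2*(-4)))/(8 + 3) + 16)**2 = ((2 + 3)/(8 + 3) + 16)**2 = (5/11 + 16)**2 = (181/11)**2 = 32761/121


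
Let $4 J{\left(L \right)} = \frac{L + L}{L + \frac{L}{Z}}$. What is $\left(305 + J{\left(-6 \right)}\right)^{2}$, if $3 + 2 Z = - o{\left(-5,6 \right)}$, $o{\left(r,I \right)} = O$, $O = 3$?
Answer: $\frac{1495729}{16} \approx 93483.0$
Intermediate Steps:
$o{\left(r,I \right)} = 3$
$Z = -3$ ($Z = - \frac{3}{2} + \frac{\left(-1\right) 3}{2} = - \frac{3}{2} + \frac{1}{2} \left(-3\right) = - \frac{3}{2} - \frac{3}{2} = -3$)
$J{\left(L \right)} = \frac{3}{4}$ ($J{\left(L \right)} = \frac{\left(L + L\right) \frac{1}{L + \frac{L}{-3}}}{4} = \frac{2 L \frac{1}{L + L \left(- \frac{1}{3}\right)}}{4} = \frac{2 L \frac{1}{L - \frac{L}{3}}}{4} = \frac{2 L \frac{1}{\frac{2}{3} L}}{4} = \frac{2 L \frac{3}{2 L}}{4} = \frac{1}{4} \cdot 3 = \frac{3}{4}$)
$\left(305 + J{\left(-6 \right)}\right)^{2} = \left(305 + \frac{3}{4}\right)^{2} = \left(\frac{1223}{4}\right)^{2} = \frac{1495729}{16}$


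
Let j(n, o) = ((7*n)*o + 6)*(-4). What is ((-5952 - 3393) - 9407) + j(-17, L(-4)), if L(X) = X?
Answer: -20680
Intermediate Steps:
j(n, o) = -24 - 28*n*o (j(n, o) = (7*n*o + 6)*(-4) = (6 + 7*n*o)*(-4) = -24 - 28*n*o)
((-5952 - 3393) - 9407) + j(-17, L(-4)) = ((-5952 - 3393) - 9407) + (-24 - 28*(-17)*(-4)) = (-9345 - 9407) + (-24 - 1904) = -18752 - 1928 = -20680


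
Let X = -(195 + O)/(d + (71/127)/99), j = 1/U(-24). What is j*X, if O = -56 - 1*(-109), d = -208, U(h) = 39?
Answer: 1039368/33996469 ≈ 0.030573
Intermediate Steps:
O = 53 (O = -56 + 109 = 53)
j = 1/39 ≈ 0.025641
X = 3118104/2615113 (X = -(195 + 53)/(-208 + (71/127)/99) = -248/(-208 + (71*(1/127))*(1/99)) = -248/(-208 + (71/127)*(1/99)) = -248/(-208 + 71/12573) = -248/(-2615113/12573) = -248*(-12573)/2615113 = -1*(-3118104/2615113) = 3118104/2615113 ≈ 1.1923)
j*X = (1/39)*(3118104/2615113) = 1039368/33996469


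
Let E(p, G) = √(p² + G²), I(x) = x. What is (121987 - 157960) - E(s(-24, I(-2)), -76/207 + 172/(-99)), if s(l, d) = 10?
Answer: -35973 - 2*√135359041/2277 ≈ -35983.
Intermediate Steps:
E(p, G) = √(G² + p²)
(121987 - 157960) - E(s(-24, I(-2)), -76/207 + 172/(-99)) = (121987 - 157960) - √((-76/207 + 172/(-99))² + 10²) = -35973 - √((-76*1/207 + 172*(-1/99))² + 100) = -35973 - √((-76/207 - 172/99)² + 100) = -35973 - √((-4792/2277)² + 100) = -35973 - √(22963264/5184729 + 100) = -35973 - √(541436164/5184729) = -35973 - 2*√135359041/2277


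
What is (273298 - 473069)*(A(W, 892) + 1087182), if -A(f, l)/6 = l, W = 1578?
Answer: -216118260930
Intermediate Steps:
A(f, l) = -6*l
(273298 - 473069)*(A(W, 892) + 1087182) = (273298 - 473069)*(-6*892 + 1087182) = -199771*(-5352 + 1087182) = -199771*1081830 = -216118260930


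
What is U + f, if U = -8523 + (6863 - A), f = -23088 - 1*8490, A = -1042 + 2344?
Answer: -34540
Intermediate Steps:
A = 1302
f = -31578 (f = -23088 - 8490 = -31578)
U = -2962 (U = -8523 + (6863 - 1*1302) = -8523 + (6863 - 1302) = -8523 + 5561 = -2962)
U + f = -2962 - 31578 = -34540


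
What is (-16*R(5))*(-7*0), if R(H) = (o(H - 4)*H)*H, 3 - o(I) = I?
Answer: 0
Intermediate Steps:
o(I) = 3 - I
R(H) = H**2*(7 - H) (R(H) = ((3 - (H - 4))*H)*H = ((3 - (-4 + H))*H)*H = ((3 + (4 - H))*H)*H = ((7 - H)*H)*H = (H*(7 - H))*H = H**2*(7 - H))
(-16*R(5))*(-7*0) = (-16*5**2*(7 - 1*5))*(-7*0) = -400*(7 - 5)*0 = -400*2*0 = -16*50*0 = -800*0 = 0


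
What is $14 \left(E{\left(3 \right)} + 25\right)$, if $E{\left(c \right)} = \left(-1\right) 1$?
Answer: $336$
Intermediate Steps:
$E{\left(c \right)} = -1$
$14 \left(E{\left(3 \right)} + 25\right) = 14 \left(-1 + 25\right) = 14 \cdot 24 = 336$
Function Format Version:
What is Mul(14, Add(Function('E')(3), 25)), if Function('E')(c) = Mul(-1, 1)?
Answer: 336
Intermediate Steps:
Function('E')(c) = -1
Mul(14, Add(Function('E')(3), 25)) = Mul(14, Add(-1, 25)) = Mul(14, 24) = 336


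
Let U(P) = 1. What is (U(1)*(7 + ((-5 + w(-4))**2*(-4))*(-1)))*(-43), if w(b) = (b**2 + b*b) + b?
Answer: -91289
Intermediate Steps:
w(b) = b + 2*b**2 (w(b) = (b**2 + b**2) + b = 2*b**2 + b = b + 2*b**2)
(U(1)*(7 + ((-5 + w(-4))**2*(-4))*(-1)))*(-43) = (1*(7 + ((-5 - 4*(1 + 2*(-4)))**2*(-4))*(-1)))*(-43) = (1*(7 + ((-5 - 4*(1 - 8))**2*(-4))*(-1)))*(-43) = (1*(7 + ((-5 - 4*(-7))**2*(-4))*(-1)))*(-43) = (1*(7 + ((-5 + 28)**2*(-4))*(-1)))*(-43) = (1*(7 + (23**2*(-4))*(-1)))*(-43) = (1*(7 + (529*(-4))*(-1)))*(-43) = (1*(7 - 2116*(-1)))*(-43) = (1*(7 + 2116))*(-43) = (1*2123)*(-43) = 2123*(-43) = -91289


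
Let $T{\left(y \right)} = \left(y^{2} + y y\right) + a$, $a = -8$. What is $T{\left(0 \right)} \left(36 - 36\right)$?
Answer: $0$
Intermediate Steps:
$T{\left(y \right)} = -8 + 2 y^{2}$ ($T{\left(y \right)} = \left(y^{2} + y y\right) - 8 = \left(y^{2} + y^{2}\right) - 8 = 2 y^{2} - 8 = -8 + 2 y^{2}$)
$T{\left(0 \right)} \left(36 - 36\right) = \left(-8 + 2 \cdot 0^{2}\right) \left(36 - 36\right) = \left(-8 + 2 \cdot 0\right) 0 = \left(-8 + 0\right) 0 = \left(-8\right) 0 = 0$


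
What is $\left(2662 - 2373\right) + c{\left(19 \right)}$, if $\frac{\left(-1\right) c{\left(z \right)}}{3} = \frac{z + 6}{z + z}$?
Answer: $\frac{10907}{38} \approx 287.03$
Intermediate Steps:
$c{\left(z \right)} = - \frac{3 \left(6 + z\right)}{2 z}$ ($c{\left(z \right)} = - 3 \frac{z + 6}{z + z} = - 3 \frac{6 + z}{2 z} = - \frac{3 \left(6 + z\right)}{2 z}$)
$\left(2662 - 2373\right) + c{\left(19 \right)} = \left(2662 - 2373\right) - \left(\frac{3}{2} + \frac{9}{19}\right) = 289 - \frac{75}{38} = \frac{10907}{38}$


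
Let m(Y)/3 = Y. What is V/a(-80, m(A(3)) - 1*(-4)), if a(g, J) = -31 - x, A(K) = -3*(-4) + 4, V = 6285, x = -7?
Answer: -2095/8 ≈ -261.88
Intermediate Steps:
A(K) = 16 (A(K) = 12 + 4 = 16)
m(Y) = 3*Y
a(g, J) = -24 (a(g, J) = -31 - 1*(-7) = -31 + 7 = -24)
V/a(-80, m(A(3)) - 1*(-4)) = 6285/(-24) = 6285*(-1/24) = -2095/8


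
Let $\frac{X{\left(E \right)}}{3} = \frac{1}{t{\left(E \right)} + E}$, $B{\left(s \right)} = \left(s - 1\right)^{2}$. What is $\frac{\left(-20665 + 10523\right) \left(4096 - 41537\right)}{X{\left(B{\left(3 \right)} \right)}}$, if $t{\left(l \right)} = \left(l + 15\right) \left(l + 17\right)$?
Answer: $\frac{153029828666}{3} \approx 5.101 \cdot 10^{10}$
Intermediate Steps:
$B{\left(s \right)} = \left(-1 + s\right)^{2}$
$t{\left(l \right)} = \left(15 + l\right) \left(17 + l\right)$
$X{\left(E \right)} = \frac{3}{255 + E^{2} + 33 E}$ ($X{\left(E \right)} = \frac{3}{\left(255 + E^{2} + 32 E\right) + E} = \frac{3}{255 + E^{2} + 33 E}$)
$\frac{\left(-20665 + 10523\right) \left(4096 - 41537\right)}{X{\left(B{\left(3 \right)} \right)}} = \frac{\left(-20665 + 10523\right) \left(4096 - 41537\right)}{3 \frac{1}{255 + \left(\left(-1 + 3\right)^{2}\right)^{2} + 33 \left(-1 + 3\right)^{2}}} = \frac{\left(-10142\right) \left(-37441\right)}{3 \frac{1}{255 + \left(2^{2}\right)^{2} + 33 \cdot 2^{2}}} = \frac{379726622}{3 \frac{1}{255 + 4^{2} + 33 \cdot 4}} = \frac{379726622}{3 \frac{1}{255 + 16 + 132}} = \frac{379726622}{3 \cdot \frac{1}{403}} = \frac{379726622}{\frac{3}{403}} = 379726622 \cdot \frac{403}{3} = \frac{153029828666}{3}$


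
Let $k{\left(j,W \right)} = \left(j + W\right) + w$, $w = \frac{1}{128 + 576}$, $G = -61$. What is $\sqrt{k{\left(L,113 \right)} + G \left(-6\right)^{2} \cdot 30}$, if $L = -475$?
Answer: $\frac{13 i \sqrt{3035373}}{88} \approx 257.38 i$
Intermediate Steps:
$w = \frac{1}{704} \approx 0.0014205$
$k{\left(j,W \right)} = \frac{1}{704} + W + j$ ($k{\left(j,W \right)} = \left(j + W\right) + \frac{1}{704} = \left(W + j\right) + \frac{1}{704} = \frac{1}{704} + W + j$)
$\sqrt{k{\left(L,113 \right)} + G \left(-6\right)^{2} \cdot 30} = \sqrt{\left(\frac{1}{704} + 113 - 475\right) + - 61 \left(-6\right)^{2} \cdot 30} = \sqrt{- \frac{254847}{704} + \left(-61\right) 36 \cdot 30} = \sqrt{- \frac{254847}{704} - 65880} = \sqrt{- \frac{46634367}{704}} = \frac{13 i \sqrt{3035373}}{88}$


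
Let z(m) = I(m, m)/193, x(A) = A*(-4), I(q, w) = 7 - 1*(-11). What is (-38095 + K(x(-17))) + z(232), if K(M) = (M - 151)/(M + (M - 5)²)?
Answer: -29681319748/779141 ≈ -38095.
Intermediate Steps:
I(q, w) = 18 (I(q, w) = 7 + 11 = 18)
x(A) = -4*A
K(M) = (-151 + M)/(M + (-5 + M)²)
z(m) = 18/193
(-38095 + K(x(-17))) + z(232) = (-38095 + (-151 - 4*(-17))/(-4*(-17) + (-5 - 4*(-17))²)) + 18/193 = (-38095 + (-151 + 68)/(68 + (-5 + 68)²)) + 18/193 = (-38095 - 83/(68 + 63²)) + 18/193 = (-38095 - 83/(68 + 3969)) + 18/193 = (-38095 - 83/4037) + 18/193 = -153789598/4037 + 18/193 = -29681319748/779141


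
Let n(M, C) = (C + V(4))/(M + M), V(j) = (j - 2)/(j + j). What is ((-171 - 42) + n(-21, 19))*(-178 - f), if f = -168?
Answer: 25615/12 ≈ 2134.6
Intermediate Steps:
V(j) = (-2 + j)/(2*j) (V(j) = (-2 + j)/((2*j)) = (-2 + j)*(1/(2*j)) = (-2 + j)/(2*j))
n(M, C) = (¼ + C)/(2*M) (n(M, C) = (C + (½)*(-2 + 4)/4)/(M + M) = (C + (½)*(¼)*2)/((2*M)) = (C + ¼)*(1/(2*M)) = (¼ + C)*(1/(2*M)) = (¼ + C)/(2*M))
((-171 - 42) + n(-21, 19))*(-178 - f) = ((-171 - 42) + (⅛)*(1 + 4*19)/(-21))*(-178 - 1*(-168)) = (-213 + (⅛)*(-1/21)*(1 + 76))*(-178 + 168) = (-213 + (⅛)*(-1/21)*77)*(-10) = (-213 - 11/24)*(-10) = -5123/24*(-10) = 25615/12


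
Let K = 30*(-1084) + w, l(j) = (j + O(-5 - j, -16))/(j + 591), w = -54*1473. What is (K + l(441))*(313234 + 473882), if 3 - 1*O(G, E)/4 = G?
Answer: -7585551482971/86 ≈ -8.8204e+10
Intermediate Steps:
O(G, E) = 12 - 4*G
w = -79542
l(j) = (32 + 5*j)/(591 + j) (l(j) = (j + (12 - 4*(-5 - j)))/(j + 591) = (j + (12 + (20 + 4*j)))/(591 + j) = (j + (32 + 4*j))/(591 + j) = (32 + 5*j)/(591 + j))
K = -112062 (K = 30*(-1084) - 79542 = -32520 - 79542 = -112062)
(K + l(441))*(313234 + 473882) = (-112062 + (32 + 5*441)/(591 + 441))*(313234 + 473882) = (-112062 + (32 + 2205)/1032)*787116 = (-112062 + (1/1032)*2237)*787116 = (-112062 + 2237/1032)*787116 = -115645747/1032*787116 = -7585551482971/86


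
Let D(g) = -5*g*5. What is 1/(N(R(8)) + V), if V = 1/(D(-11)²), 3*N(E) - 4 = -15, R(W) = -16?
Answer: -226875/831872 ≈ -0.27273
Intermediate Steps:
D(g) = -25*g
N(E) = -11/3 (N(E) = 4/3 + (⅓)*(-15) = 4/3 - 5 = -11/3)
V = 1/75625 (V = 1/((-25*(-11))²) = 1/(275²) = 1/75625 ≈ 1.3223e-5)
1/(N(R(8)) + V) = 1/(-11/3 + 1/75625) = 1/(-831872/226875) = -226875/831872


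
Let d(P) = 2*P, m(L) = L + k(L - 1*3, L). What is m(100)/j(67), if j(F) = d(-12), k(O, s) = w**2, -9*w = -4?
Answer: -2029/486 ≈ -4.1749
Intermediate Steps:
w = 4/9 (w = -1/9*(-4) = 4/9 ≈ 0.44444)
k(O, s) = 16/81 (k(O, s) = (4/9)**2 = 16/81)
m(L) = 16/81 + L (m(L) = L + 16/81 = 16/81 + L)
j(F) = -24 (j(F) = 2*(-12) = -24)
m(100)/j(67) = (16/81 + 100)/(-24) = (8116/81)*(-1/24) = -2029/486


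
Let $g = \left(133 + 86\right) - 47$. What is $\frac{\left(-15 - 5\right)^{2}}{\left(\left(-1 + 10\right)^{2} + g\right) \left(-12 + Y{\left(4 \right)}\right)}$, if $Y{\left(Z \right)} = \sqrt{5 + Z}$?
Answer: $- \frac{400}{2277} \approx -0.17567$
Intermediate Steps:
$g = 172$ ($g = 219 - 47 = 172$)
$\frac{\left(-15 - 5\right)^{2}}{\left(\left(-1 + 10\right)^{2} + g\right) \left(-12 + Y{\left(4 \right)}\right)} = \frac{\left(-15 - 5\right)^{2}}{\left(\left(-1 + 10\right)^{2} + 172\right) \left(-12 + \sqrt{5 + 4}\right)} = \frac{\left(-20\right)^{2}}{\left(9^{2} + 172\right) \left(-12 + \sqrt{9}\right)} = \frac{400}{\left(81 + 172\right) \left(-12 + 3\right)} = \frac{400}{253 \left(-9\right)} = \frac{400}{-2277} = 400 \left(- \frac{1}{2277}\right) = - \frac{400}{2277}$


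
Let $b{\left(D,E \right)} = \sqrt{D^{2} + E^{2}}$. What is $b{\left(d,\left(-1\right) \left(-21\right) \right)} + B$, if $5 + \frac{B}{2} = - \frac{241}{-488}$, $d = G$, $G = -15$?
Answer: $- \frac{2199}{244} + 3 \sqrt{74} \approx 16.795$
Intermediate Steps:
$d = -15$
$B = - \frac{2199}{244}$ ($B = -10 + 2 \left(- \frac{241}{-488}\right) = -10 + 2 \left(\left(-241\right) \left(- \frac{1}{488}\right)\right) = -10 + 2 \cdot \frac{241}{488} = -10 + \frac{241}{244} = - \frac{2199}{244} \approx -9.0123$)
$b{\left(d,\left(-1\right) \left(-21\right) \right)} + B = \sqrt{\left(-15\right)^{2} + \left(\left(-1\right) \left(-21\right)\right)^{2}} - \frac{2199}{244} = \sqrt{225 + 21^{2}} - \frac{2199}{244} = \sqrt{225 + 441} - \frac{2199}{244} = \sqrt{666} - \frac{2199}{244} = 3 \sqrt{74} - \frac{2199}{244} = - \frac{2199}{244} + 3 \sqrt{74}$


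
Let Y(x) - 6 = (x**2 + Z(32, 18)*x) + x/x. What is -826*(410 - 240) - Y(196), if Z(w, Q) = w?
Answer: -185115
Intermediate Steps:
Y(x) = 7 + x**2 + 32*x (Y(x) = 6 + ((x**2 + 32*x) + x/x) = 6 + ((x**2 + 32*x) + 1) = 6 + (1 + x**2 + 32*x) = 7 + x**2 + 32*x)
-826*(410 - 240) - Y(196) = -826*(410 - 240) - (7 + 196**2 + 32*196) = -826*170 - (7 + 38416 + 6272) = -140420 - 1*44695 = -140420 - 44695 = -185115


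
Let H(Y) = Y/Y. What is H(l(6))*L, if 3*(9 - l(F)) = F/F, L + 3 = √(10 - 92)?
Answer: -3 + I*√82 ≈ -3.0 + 9.0554*I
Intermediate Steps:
L = -3 + I*√82 (L = -3 + √(10 - 92) = -3 + √(-82) = -3 + I*√82 ≈ -3.0 + 9.0554*I)
l(F) = 26/3 (l(F) = 9 - F/(3*F) = 9 - ⅓*1 = 9 - ⅓ = 26/3)
H(Y) = 1
H(l(6))*L = 1*(-3 + I*√82) = -3 + I*√82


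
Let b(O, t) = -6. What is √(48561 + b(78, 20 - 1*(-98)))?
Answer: 3*√5395 ≈ 220.35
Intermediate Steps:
√(48561 + b(78, 20 - 1*(-98))) = √(48561 - 6) = √48555 = 3*√5395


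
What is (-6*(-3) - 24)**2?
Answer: 36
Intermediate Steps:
(-6*(-3) - 24)**2 = (18 - 24)**2 = (-6)**2 = 36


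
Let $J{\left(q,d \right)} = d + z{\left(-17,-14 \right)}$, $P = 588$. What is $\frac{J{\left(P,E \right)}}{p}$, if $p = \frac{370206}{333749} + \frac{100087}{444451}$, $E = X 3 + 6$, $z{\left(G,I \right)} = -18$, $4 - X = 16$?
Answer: $- \frac{7120083686352}{197942363069} \approx -35.97$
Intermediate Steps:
$X = -12$ ($X = 4 - 16 = -12$)
$E = -30$ ($E = \left(-12\right) 3 + 6 = -36 + 6 = -30$)
$J{\left(q,d \right)} = -18 + d$ ($J{\left(q,d \right)} = d - 18 = -18 + d$)
$p = \frac{197942363069}{148335076799}$ ($p = 370206 \cdot \frac{1}{333749} + 100087 \cdot \frac{1}{444451} = \frac{370206}{333749} + \frac{100087}{444451} = \frac{197942363069}{148335076799} \approx 1.3344$)
$\frac{J{\left(P,E \right)}}{p} = \frac{-18 - 30}{\frac{197942363069}{148335076799}} = \left(-48\right) \frac{148335076799}{197942363069} = - \frac{7120083686352}{197942363069}$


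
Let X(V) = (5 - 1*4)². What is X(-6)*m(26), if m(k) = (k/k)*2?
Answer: 2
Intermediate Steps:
X(V) = 1 (X(V) = (5 - 4)² = 1² = 1)
m(k) = 2 (m(k) = 1*2 = 2)
X(-6)*m(26) = 1*2 = 2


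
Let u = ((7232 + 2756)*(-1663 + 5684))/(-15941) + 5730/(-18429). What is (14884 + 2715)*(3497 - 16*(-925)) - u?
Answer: 31533149861352663/97925563 ≈ 3.2201e+8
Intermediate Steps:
u = -246744065274/97925563 (u = (9988*4021)*(-1/15941) + 5730*(-1/18429) = 40161748*(-1/15941) - 1910/6143 = -40161748/15941 - 1910/6143 = -246744065274/97925563 ≈ -2519.7)
(14884 + 2715)*(3497 - 16*(-925)) - u = (14884 + 2715)*(3497 - 16*(-925)) - 1*(-246744065274/97925563) = 17599*(3497 + 14800) + 246744065274/97925563 = 17599*18297 + 246744065274/97925563 = 322008903 + 246744065274/97925563 = 31533149861352663/97925563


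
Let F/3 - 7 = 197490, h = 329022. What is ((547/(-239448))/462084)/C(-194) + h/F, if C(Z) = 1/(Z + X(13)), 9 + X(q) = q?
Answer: 6067455043081589/10926036633525552 ≈ 0.55532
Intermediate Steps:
F = 592491 (F = 21 + 3*197490 = 21 + 592470 = 592491)
X(q) = -9 + q
C(Z) = 1/(4 + Z) (C(Z) = 1/(Z + (-9 + 13)) = 1/(Z + 4) = 1/(4 + Z))
((547/(-239448))/462084)/C(-194) + h/F = ((547/(-239448))/462084)/(1/(4 - 194)) + 329022/592491 = ((547*(-1/239448))*(1/462084))/(1/(-190)) + 329022*(1/592491) = (-547/239448*1/462084)/(-1/190) + 109674/197497 = -547/110645089632*(-190) + 109674/197497 = 51965/55322544816 + 109674/197497 = 6067455043081589/10926036633525552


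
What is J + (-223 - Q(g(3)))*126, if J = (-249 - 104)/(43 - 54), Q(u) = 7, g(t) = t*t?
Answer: -318427/11 ≈ -28948.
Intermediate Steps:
g(t) = t**2
J = 353/11 (J = -353/(-11) = -353*(-1/11) = 353/11 ≈ 32.091)
J + (-223 - Q(g(3)))*126 = 353/11 + (-223 - 1*7)*126 = 353/11 + (-223 - 7)*126 = 353/11 - 230*126 = 353/11 - 28980 = -318427/11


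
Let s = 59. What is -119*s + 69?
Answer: -6952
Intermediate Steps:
-119*s + 69 = -119*59 + 69 = -7021 + 69 = -6952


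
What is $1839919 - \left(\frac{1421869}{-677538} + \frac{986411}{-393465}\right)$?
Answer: $\frac{163500204757599811}{88862496390} \approx 1.8399 \cdot 10^{6}$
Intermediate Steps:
$1839919 - \left(\frac{1421869}{-677538} + \frac{986411}{-393465}\right) = 1839919 - \left(1421869 \left(- \frac{1}{677538}\right) + 986411 \left(- \frac{1}{393465}\right)\right) = 1839919 - \left(- \frac{1421869}{677538} - \frac{986411}{393465}\right) = 1839919 - - \frac{409262207401}{88862496390} = 1839919 + \frac{409262207401}{88862496390} = \frac{163500204757599811}{88862496390}$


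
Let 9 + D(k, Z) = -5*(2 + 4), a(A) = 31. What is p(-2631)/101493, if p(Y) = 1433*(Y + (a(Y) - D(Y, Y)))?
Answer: -3669913/101493 ≈ -36.159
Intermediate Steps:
D(k, Z) = -39 (D(k, Z) = -9 - 5*(2 + 4) = -9 - 5*6 = -9 - 30 = -39)
p(Y) = 100310 + 1433*Y (p(Y) = 1433*(Y + (31 - 1*(-39))) = 1433*(Y + (31 + 39)) = 1433*(Y + 70) = 1433*(70 + Y) = 100310 + 1433*Y)
p(-2631)/101493 = (100310 + 1433*(-2631))/101493 = (100310 - 3770223)*(1/101493) = -3669913*1/101493 = -3669913/101493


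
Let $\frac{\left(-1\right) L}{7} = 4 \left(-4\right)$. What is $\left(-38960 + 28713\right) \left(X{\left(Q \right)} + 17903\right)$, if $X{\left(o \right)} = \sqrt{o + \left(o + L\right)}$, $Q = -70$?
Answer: $-183452041 - 20494 i \sqrt{7} \approx -1.8345 \cdot 10^{8} - 54222.0 i$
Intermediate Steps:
$L = 112$ ($L = - 7 \cdot 4 \left(-4\right) = \left(-7\right) \left(-16\right) = 112$)
$X{\left(o \right)} = \sqrt{112 + 2 o}$ ($X{\left(o \right)} = \sqrt{o + \left(o + 112\right)} = \sqrt{o + \left(112 + o\right)} = \sqrt{112 + 2 o}$)
$\left(-38960 + 28713\right) \left(X{\left(Q \right)} + 17903\right) = \left(-38960 + 28713\right) \left(\sqrt{112 + 2 \left(-70\right)} + 17903\right) = - 10247 \left(\sqrt{112 - 140} + 17903\right) = - 10247 \left(\sqrt{-28} + 17903\right) = - 10247 \left(2 i \sqrt{7} + 17903\right) = - 10247 \left(17903 + 2 i \sqrt{7}\right) = -183452041 - 20494 i \sqrt{7}$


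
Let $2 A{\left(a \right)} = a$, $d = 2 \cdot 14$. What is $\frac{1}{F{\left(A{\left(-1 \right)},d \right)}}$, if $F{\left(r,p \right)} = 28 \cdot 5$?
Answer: $\frac{1}{140} \approx 0.0071429$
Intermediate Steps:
$d = 28$
$A{\left(a \right)} = \frac{a}{2}$
$F{\left(r,p \right)} = 140$
$\frac{1}{F{\left(A{\left(-1 \right)},d \right)}} = \frac{1}{140}$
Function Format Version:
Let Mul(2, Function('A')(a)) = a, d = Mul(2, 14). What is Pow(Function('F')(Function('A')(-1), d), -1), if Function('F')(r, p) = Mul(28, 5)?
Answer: Rational(1, 140) ≈ 0.0071429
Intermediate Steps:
d = 28
Function('A')(a) = Mul(Rational(1, 2), a)
Function('F')(r, p) = 140
Pow(Function('F')(Function('A')(-1), d), -1) = Pow(140, -1) = Rational(1, 140)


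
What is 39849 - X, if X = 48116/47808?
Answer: 476263219/11952 ≈ 39848.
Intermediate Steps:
X = 12029/11952 (X = 48116*(1/47808) = 12029/11952 ≈ 1.0064)
39849 - X = 39849 - 1*12029/11952 = 39849 - 12029/11952 = 476263219/11952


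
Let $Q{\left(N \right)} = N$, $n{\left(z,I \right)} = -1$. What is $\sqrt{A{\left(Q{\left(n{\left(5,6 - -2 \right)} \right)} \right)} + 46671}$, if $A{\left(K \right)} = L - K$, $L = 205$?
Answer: $\sqrt{46877} \approx 216.51$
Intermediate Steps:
$A{\left(K \right)} = 205 - K$
$\sqrt{A{\left(Q{\left(n{\left(5,6 - -2 \right)} \right)} \right)} + 46671} = \sqrt{\left(205 - -1\right) + 46671} = \sqrt{\left(205 + 1\right) + 46671} = \sqrt{206 + 46671} = \sqrt{46877}$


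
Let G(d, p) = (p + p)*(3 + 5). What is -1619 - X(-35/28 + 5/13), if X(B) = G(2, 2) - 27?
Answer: -1624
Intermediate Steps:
G(d, p) = 16*p (G(d, p) = (2*p)*8 = 16*p)
X(B) = 5 (X(B) = 16*2 - 27 = 32 - 27 = 5)
-1619 - X(-35/28 + 5/13) = -1619 - 1*5 = -1619 - 5 = -1624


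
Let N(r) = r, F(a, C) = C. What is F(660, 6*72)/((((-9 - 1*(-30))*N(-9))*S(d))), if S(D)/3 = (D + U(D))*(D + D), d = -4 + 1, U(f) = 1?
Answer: -4/63 ≈ -0.063492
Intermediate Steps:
d = -3
S(D) = 6*D*(1 + D) (S(D) = 3*((D + 1)*(D + D)) = 3*((1 + D)*(2*D)) = 3*(2*D*(1 + D)) = 6*D*(1 + D))
F(660, 6*72)/((((-9 - 1*(-30))*N(-9))*S(d))) = (6*72)/((((-9 - 1*(-30))*(-9))*(6*(-3)*(1 - 3)))) = 432/((((-9 + 30)*(-9))*(6*(-3)*(-2)))) = 432/(((21*(-9))*36)) = 432/((-189*36)) = 432/(-6804) = 432*(-1/6804) = -4/63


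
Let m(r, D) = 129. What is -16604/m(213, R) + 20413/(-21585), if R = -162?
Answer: -40114513/309385 ≈ -129.66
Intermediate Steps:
-16604/m(213, R) + 20413/(-21585) = -16604/129 + 20413/(-21585) = -16604*1/129 + 20413*(-1/21585) = -16604/129 - 20413/21585 = -40114513/309385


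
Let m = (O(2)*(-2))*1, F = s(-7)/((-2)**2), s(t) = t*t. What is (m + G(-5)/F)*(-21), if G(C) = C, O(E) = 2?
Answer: 648/7 ≈ 92.571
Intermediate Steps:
s(t) = t**2
F = 49/4 (F = (-7)**2/((-2)**2) = 49/4 ≈ 12.250)
m = -4 (m = (2*(-2))*1 = -4*1 = -4)
(m + G(-5)/F)*(-21) = (-4 - 5/49/4)*(-21) = (-4 - 5*4/49)*(-21) = (-4 - 20/49)*(-21) = -216/49*(-21) = 648/7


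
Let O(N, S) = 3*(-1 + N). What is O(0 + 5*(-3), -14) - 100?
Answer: -148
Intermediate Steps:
O(N, S) = -3 + 3*N
O(0 + 5*(-3), -14) - 100 = (-3 + 3*(0 + 5*(-3))) - 100 = (-3 + 3*(0 - 15)) - 100 = (-3 + 3*(-15)) - 100 = (-3 - 45) - 100 = -48 - 100 = -148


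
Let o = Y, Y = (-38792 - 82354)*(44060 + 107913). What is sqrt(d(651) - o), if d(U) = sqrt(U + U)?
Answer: sqrt(18410921058 + sqrt(1302)) ≈ 1.3569e+5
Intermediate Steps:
d(U) = sqrt(2)*sqrt(U) (d(U) = sqrt(2*U) = sqrt(2)*sqrt(U))
Y = -18410921058 (Y = -121146*151973 = -18410921058)
o = -18410921058
sqrt(d(651) - o) = sqrt(sqrt(2)*sqrt(651) - 1*(-18410921058)) = sqrt(sqrt(1302) + 18410921058) = sqrt(18410921058 + sqrt(1302))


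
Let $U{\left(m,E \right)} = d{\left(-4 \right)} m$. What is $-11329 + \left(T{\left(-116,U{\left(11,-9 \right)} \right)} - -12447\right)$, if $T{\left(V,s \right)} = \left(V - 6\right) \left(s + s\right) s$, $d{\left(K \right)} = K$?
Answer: $-471266$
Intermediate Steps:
$U{\left(m,E \right)} = - 4 m$
$T{\left(V,s \right)} = 2 s^{2} \left(-6 + V\right)$ ($T{\left(V,s \right)} = \left(-6 + V\right) 2 s s = 2 s \left(-6 + V\right) s = 2 s^{2} \left(-6 + V\right)$)
$-11329 + \left(T{\left(-116,U{\left(11,-9 \right)} \right)} - -12447\right) = -11329 + \left(2 \left(\left(-4\right) 11\right)^{2} \left(-6 - 116\right) - -12447\right) = -11329 + \left(2 \left(-44\right)^{2} \left(-122\right) + 12447\right) = -11329 + \left(2 \cdot 1936 \left(-122\right) + 12447\right) = -11329 + \left(-472384 + 12447\right) = -11329 - 459937 = -471266$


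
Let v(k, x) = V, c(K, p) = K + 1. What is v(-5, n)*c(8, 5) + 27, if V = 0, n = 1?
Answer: 27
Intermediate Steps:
c(K, p) = 1 + K
v(k, x) = 0
v(-5, n)*c(8, 5) + 27 = 0*(1 + 8) + 27 = 0*9 + 27 = 0 + 27 = 27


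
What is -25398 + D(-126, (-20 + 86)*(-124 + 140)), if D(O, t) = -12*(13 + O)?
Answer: -24042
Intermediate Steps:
D(O, t) = -156 - 12*O
-25398 + D(-126, (-20 + 86)*(-124 + 140)) = -25398 + (-156 - 12*(-126)) = -25398 + (-156 + 1512) = -25398 + 1356 = -24042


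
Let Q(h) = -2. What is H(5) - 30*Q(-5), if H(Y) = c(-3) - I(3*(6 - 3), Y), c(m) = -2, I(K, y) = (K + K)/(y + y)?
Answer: 281/5 ≈ 56.200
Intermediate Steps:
I(K, y) = K/y (I(K, y) = (2*K)/((2*y)) = (2*K)*(1/(2*y)) = K/y)
H(Y) = -2 - 9/Y (H(Y) = -2 - 3*(6 - 3)/Y = -2 - 3*3/Y = -2 - 9/Y)
H(5) - 30*Q(-5) = (-2 - 9/5) - 30*(-2) = (-2 - 9*⅕) + 60 = (-2 - 9/5) + 60 = -19/5 + 60 = 281/5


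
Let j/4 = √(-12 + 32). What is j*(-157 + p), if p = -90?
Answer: -1976*√5 ≈ -4418.5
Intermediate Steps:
j = 8*√5 (j = 4*√(-12 + 32) = 4*√20 = 4*(2*√5) = 8*√5 ≈ 17.889)
j*(-157 + p) = (8*√5)*(-157 - 90) = (8*√5)*(-247) = -1976*√5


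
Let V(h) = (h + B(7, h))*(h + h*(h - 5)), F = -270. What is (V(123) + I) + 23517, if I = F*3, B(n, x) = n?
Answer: 1925517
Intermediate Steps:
V(h) = (7 + h)*(h + h*(-5 + h)) (V(h) = (h + 7)*(h + h*(h - 5)) = (7 + h)*(h + h*(-5 + h)))
I = -810 (I = -270*3 = -810)
(V(123) + I) + 23517 = (123*(-28 + 123² + 3*123) - 810) + 23517 = (123*(-28 + 15129 + 369) - 810) + 23517 = (123*15470 - 810) + 23517 = (1902810 - 810) + 23517 = 1902000 + 23517 = 1925517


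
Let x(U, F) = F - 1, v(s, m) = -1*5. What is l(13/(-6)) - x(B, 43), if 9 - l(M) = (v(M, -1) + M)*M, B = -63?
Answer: -1747/36 ≈ -48.528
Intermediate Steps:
v(s, m) = -5
l(M) = 9 - M*(-5 + M) (l(M) = 9 - (-5 + M)*M = 9 - M*(-5 + M))
x(U, F) = -1 + F
l(13/(-6)) - x(B, 43) = (9 - (13/(-6))² + 5*(13/(-6))) - (-1 + 43) = (9 - (13*(-⅙))² + 5*(13*(-⅙))) - 1*42 = (9 - (-13/6)² + 5*(-13/6)) - 42 = (9 - 1*169/36 - 65/6) - 42 = (9 - 169/36 - 65/6) - 42 = -235/36 - 42 = -1747/36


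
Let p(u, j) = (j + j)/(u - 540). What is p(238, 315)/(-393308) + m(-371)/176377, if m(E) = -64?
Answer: -3745369757/10474943252516 ≈ -0.00035756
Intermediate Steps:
p(u, j) = 2*j/(-540 + u) (p(u, j) = (2*j)/(-540 + u) = 2*j/(-540 + u))
p(238, 315)/(-393308) + m(-371)/176377 = (2*315/(-540 + 238))/(-393308) - 64/176377 = (2*315/(-302))*(-1/393308) - 64*1/176377 = (2*315*(-1/302))*(-1/393308) - 64/176377 = -315/151*(-1/393308) - 64/176377 = 315/59389508 - 64/176377 = -3745369757/10474943252516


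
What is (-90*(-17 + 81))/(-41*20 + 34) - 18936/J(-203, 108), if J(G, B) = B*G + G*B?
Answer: 619093/79779 ≈ 7.7601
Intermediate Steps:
J(G, B) = 2*B*G (J(G, B) = B*G + B*G = 2*B*G)
(-90*(-17 + 81))/(-41*20 + 34) - 18936/J(-203, 108) = (-90*(-17 + 81))/(-41*20 + 34) - 18936/(2*108*(-203)) = (-90*64)/(-820 + 34) - 18936/(-43848) = -5760/(-786) - 18936*(-1/43848) = -5760*(-1/786) + 263/609 = 960/131 + 263/609 = 619093/79779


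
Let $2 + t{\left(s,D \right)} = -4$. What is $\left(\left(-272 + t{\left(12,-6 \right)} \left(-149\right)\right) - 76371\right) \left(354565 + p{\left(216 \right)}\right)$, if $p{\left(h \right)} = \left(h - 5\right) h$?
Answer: $-30310280609$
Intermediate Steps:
$t{\left(s,D \right)} = -6$ ($t{\left(s,D \right)} = -2 - 4 = -6$)
$p{\left(h \right)} = h \left(-5 + h\right)$ ($p{\left(h \right)} = \left(-5 + h\right) h = h \left(-5 + h\right)$)
$\left(\left(-272 + t{\left(12,-6 \right)} \left(-149\right)\right) - 76371\right) \left(354565 + p{\left(216 \right)}\right) = \left(\left(-272 - -894\right) - 76371\right) \left(354565 + 216 \left(-5 + 216\right)\right) = \left(\left(-272 + 894\right) - 76371\right) \left(354565 + 216 \cdot 211\right) = \left(622 - 76371\right) \left(354565 + 45576\right) = \left(-75749\right) 400141 = -30310280609$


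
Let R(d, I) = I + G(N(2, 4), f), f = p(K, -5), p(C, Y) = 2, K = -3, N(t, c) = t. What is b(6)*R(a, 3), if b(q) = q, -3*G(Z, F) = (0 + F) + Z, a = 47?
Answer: 10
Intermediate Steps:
f = 2
G(Z, F) = -F/3 - Z/3 (G(Z, F) = -((0 + F) + Z)/3 = -(F + Z)/3 = -F/3 - Z/3)
R(d, I) = -4/3 + I (R(d, I) = I + (-⅓*2 - ⅓*2) = I + (-⅔ - ⅔) = I - 4/3 = -4/3 + I)
b(6)*R(a, 3) = 6*(-4/3 + 3) = 6*(5/3) = 10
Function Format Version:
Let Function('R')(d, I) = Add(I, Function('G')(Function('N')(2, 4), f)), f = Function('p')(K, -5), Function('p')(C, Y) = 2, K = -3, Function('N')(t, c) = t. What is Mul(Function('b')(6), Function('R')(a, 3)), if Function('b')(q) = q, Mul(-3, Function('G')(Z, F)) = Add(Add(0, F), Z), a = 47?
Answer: 10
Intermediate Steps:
f = 2
Function('G')(Z, F) = Add(Mul(Rational(-1, 3), F), Mul(Rational(-1, 3), Z)) (Function('G')(Z, F) = Mul(Rational(-1, 3), Add(Add(0, F), Z)) = Mul(Rational(-1, 3), Add(F, Z)) = Add(Mul(Rational(-1, 3), F), Mul(Rational(-1, 3), Z)))
Function('R')(d, I) = Add(Rational(-4, 3), I) (Function('R')(d, I) = Add(I, Add(Mul(Rational(-1, 3), 2), Mul(Rational(-1, 3), 2))) = Add(I, Add(Rational(-2, 3), Rational(-2, 3))) = Add(I, Rational(-4, 3)) = Add(Rational(-4, 3), I))
Mul(Function('b')(6), Function('R')(a, 3)) = Mul(6, Add(Rational(-4, 3), 3)) = Mul(6, Rational(5, 3)) = 10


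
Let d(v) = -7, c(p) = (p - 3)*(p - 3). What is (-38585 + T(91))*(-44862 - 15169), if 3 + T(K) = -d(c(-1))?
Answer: 2316056011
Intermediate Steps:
c(p) = (-3 + p)² (c(p) = (-3 + p)*(-3 + p) = (-3 + p)²)
T(K) = 4 (T(K) = -3 - 1*(-7) = -3 + 7 = 4)
(-38585 + T(91))*(-44862 - 15169) = (-38585 + 4)*(-44862 - 15169) = -38581*(-60031) = 2316056011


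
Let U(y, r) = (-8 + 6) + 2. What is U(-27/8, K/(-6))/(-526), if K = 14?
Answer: 0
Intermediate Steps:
U(y, r) = 0 (U(y, r) = -2 + 2 = 0)
U(-27/8, K/(-6))/(-526) = 0/(-526) = 0*(-1/526) = 0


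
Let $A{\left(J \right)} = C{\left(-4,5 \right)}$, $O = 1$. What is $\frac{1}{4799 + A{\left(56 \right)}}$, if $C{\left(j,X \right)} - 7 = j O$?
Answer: $\frac{1}{4802} \approx 0.00020825$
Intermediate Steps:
$C{\left(j,X \right)} = 7 + j$ ($C{\left(j,X \right)} = 7 + j 1 = 7 + j$)
$A{\left(J \right)} = 3$ ($A{\left(J \right)} = 7 - 4 = 3$)
$\frac{1}{4799 + A{\left(56 \right)}} = \frac{1}{4799 + 3} = \frac{1}{4802}$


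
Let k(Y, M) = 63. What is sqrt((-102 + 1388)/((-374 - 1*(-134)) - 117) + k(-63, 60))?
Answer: sqrt(7570185)/357 ≈ 7.7070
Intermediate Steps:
sqrt((-102 + 1388)/((-374 - 1*(-134)) - 117) + k(-63, 60)) = sqrt((-102 + 1388)/((-374 - 1*(-134)) - 117) + 63) = sqrt(1286/((-374 + 134) - 117) + 63) = sqrt(1286/(-240 - 117) + 63) = sqrt(1286/(-357) + 63) = sqrt(1286*(-1/357) + 63) = sqrt(-1286/357 + 63) = sqrt(21205/357) = sqrt(7570185)/357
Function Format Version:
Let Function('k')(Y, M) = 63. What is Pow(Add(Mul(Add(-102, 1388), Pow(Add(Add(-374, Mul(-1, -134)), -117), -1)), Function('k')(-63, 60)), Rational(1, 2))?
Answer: Mul(Rational(1, 357), Pow(7570185, Rational(1, 2))) ≈ 7.7070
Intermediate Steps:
Pow(Add(Mul(Add(-102, 1388), Pow(Add(Add(-374, Mul(-1, -134)), -117), -1)), Function('k')(-63, 60)), Rational(1, 2)) = Pow(Add(Mul(Add(-102, 1388), Pow(Add(Add(-374, Mul(-1, -134)), -117), -1)), 63), Rational(1, 2)) = Pow(Add(Mul(1286, Pow(Add(Add(-374, 134), -117), -1)), 63), Rational(1, 2)) = Pow(Add(Mul(1286, Pow(Add(-240, -117), -1)), 63), Rational(1, 2)) = Pow(Add(Mul(1286, Pow(-357, -1)), 63), Rational(1, 2)) = Pow(Add(Mul(1286, Rational(-1, 357)), 63), Rational(1, 2)) = Pow(Add(Rational(-1286, 357), 63), Rational(1, 2)) = Pow(Rational(21205, 357), Rational(1, 2)) = Mul(Rational(1, 357), Pow(7570185, Rational(1, 2)))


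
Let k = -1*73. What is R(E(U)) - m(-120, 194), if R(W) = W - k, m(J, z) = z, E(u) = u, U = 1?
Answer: -120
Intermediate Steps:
k = -73
R(W) = 73 + W (R(W) = W - 1*(-73) = W + 73 = 73 + W)
R(E(U)) - m(-120, 194) = (73 + 1) - 1*194 = 74 - 194 = -120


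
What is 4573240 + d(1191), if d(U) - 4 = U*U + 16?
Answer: 5991741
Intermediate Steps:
d(U) = 20 + U² (d(U) = 4 + (U*U + 16) = 4 + (U² + 16) = 4 + (16 + U²) = 20 + U²)
4573240 + d(1191) = 4573240 + (20 + 1191²) = 4573240 + (20 + 1418481) = 4573240 + 1418501 = 5991741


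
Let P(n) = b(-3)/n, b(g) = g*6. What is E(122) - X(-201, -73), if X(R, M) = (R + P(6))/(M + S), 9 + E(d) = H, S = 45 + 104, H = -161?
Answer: -3179/19 ≈ -167.32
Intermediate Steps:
b(g) = 6*g
S = 149
P(n) = -18/n (P(n) = (6*(-3))/n = -18/n)
E(d) = -170 (E(d) = -9 - 161 = -170)
X(R, M) = (-3 + R)/(149 + M) (X(R, M) = (R - 18/6)/(M + 149) = (R - 18*⅙)/(149 + M) = (R - 3)/(149 + M) = (-3 + R)/(149 + M))
E(122) - X(-201, -73) = -170 - (-3 - 201)/(149 - 73) = -170 - (-204)/76 = -170 - 1*(-51/19) = -170 + 51/19 = -3179/19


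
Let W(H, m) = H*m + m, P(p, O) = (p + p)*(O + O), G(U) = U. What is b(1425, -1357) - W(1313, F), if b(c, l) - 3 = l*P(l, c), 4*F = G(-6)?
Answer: 10496261274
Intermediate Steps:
F = -3/2 (F = (¼)*(-6) = -3/2 ≈ -1.5000)
P(p, O) = 4*O*p (P(p, O) = (2*p)*(2*O) = 4*O*p)
W(H, m) = m + H*m
b(c, l) = 3 + 4*c*l² (b(c, l) = 3 + l*(4*c*l) = 3 + 4*c*l²)
b(1425, -1357) - W(1313, F) = (3 + 4*1425*(-1357)²) - (-3)*(1 + 1313)/2 = (3 + 4*1425*1841449) - (-3)*1314/2 = (3 + 10496259300) - 1*(-1971) = 10496259303 + 1971 = 10496261274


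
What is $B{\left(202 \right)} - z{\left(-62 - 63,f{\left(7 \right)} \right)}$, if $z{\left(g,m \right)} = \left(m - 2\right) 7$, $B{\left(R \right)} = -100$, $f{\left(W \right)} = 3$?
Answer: $-107$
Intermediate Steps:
$z{\left(g,m \right)} = -14 + 7 m$ ($z{\left(g,m \right)} = \left(-2 + m\right) 7 = -14 + 7 m$)
$B{\left(202 \right)} - z{\left(-62 - 63,f{\left(7 \right)} \right)} = -100 - \left(-14 + 7 \cdot 3\right) = -100 - \left(-14 + 21\right) = -100 - 7 = -107$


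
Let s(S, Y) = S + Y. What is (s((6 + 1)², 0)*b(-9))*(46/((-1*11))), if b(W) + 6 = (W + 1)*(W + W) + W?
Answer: -290766/11 ≈ -26433.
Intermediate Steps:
b(W) = -6 + W + 2*W*(1 + W) (b(W) = -6 + ((W + 1)*(W + W) + W) = -6 + ((1 + W)*(2*W) + W) = -6 + (2*W*(1 + W) + W) = -6 + (W + 2*W*(1 + W)) = -6 + W + 2*W*(1 + W))
(s((6 + 1)², 0)*b(-9))*(46/((-1*11))) = (((6 + 1)² + 0)*(-6 + 2*(-9)² + 3*(-9)))*(46/((-1*11))) = ((7² + 0)*(-6 + 2*81 - 27))*(46/(-11)) = ((49 + 0)*(-6 + 162 - 27))*(46*(-1/11)) = (49*129)*(-46/11) = 6321*(-46/11) = -290766/11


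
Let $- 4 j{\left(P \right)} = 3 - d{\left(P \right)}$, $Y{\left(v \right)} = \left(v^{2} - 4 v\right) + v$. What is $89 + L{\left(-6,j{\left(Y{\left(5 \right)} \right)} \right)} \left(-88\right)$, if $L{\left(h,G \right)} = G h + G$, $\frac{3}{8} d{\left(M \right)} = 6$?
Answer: $1519$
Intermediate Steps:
$d{\left(M \right)} = 16$ ($d{\left(M \right)} = \frac{8}{3} \cdot 6 = 16$)
$Y{\left(v \right)} = v^{2} - 3 v$
$j{\left(P \right)} = \frac{13}{4}$ ($j{\left(P \right)} = - \frac{3 - 16}{4} = \left(- \frac{1}{4}\right) \left(-13\right) = \frac{13}{4}$)
$L{\left(h,G \right)} = G + G h$
$89 + L{\left(-6,j{\left(Y{\left(5 \right)} \right)} \right)} \left(-88\right) = 89 + \frac{13 \left(1 - 6\right)}{4} \left(-88\right) = 89 + \frac{13}{4} \left(-5\right) \left(-88\right) = 89 - -1430 = 89 + 1430 = 1519$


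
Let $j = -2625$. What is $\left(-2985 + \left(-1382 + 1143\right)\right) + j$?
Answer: $-5849$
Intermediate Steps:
$\left(-2985 + \left(-1382 + 1143\right)\right) + j = \left(-2985 + \left(-1382 + 1143\right)\right) - 2625 = \left(-2985 - 239\right) - 2625 = -3224 - 2625 = -5849$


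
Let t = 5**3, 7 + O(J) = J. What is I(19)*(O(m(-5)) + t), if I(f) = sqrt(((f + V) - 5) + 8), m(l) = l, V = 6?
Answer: 226*sqrt(7) ≈ 597.94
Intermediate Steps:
O(J) = -7 + J
I(f) = sqrt(9 + f) (I(f) = sqrt(((f + 6) - 5) + 8) = sqrt(((6 + f) - 5) + 8) = sqrt((1 + f) + 8) = sqrt(9 + f))
t = 125
I(19)*(O(m(-5)) + t) = sqrt(9 + 19)*((-7 - 5) + 125) = sqrt(28)*(-12 + 125) = (2*sqrt(7))*113 = 226*sqrt(7)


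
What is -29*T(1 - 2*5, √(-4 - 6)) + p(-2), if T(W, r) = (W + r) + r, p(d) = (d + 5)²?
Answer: 270 - 58*I*√10 ≈ 270.0 - 183.41*I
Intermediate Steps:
p(d) = (5 + d)²
T(W, r) = W + 2*r
-29*T(1 - 2*5, √(-4 - 6)) + p(-2) = -29*((1 - 2*5) + 2*√(-4 - 6)) + (5 - 2)² = -29*((1 - 10) + 2*√(-10)) + 3² = -29*(-9 + 2*(I*√10)) + 9 = -29*(-9 + 2*I*√10) + 9 = (261 - 58*I*√10) + 9 = 270 - 58*I*√10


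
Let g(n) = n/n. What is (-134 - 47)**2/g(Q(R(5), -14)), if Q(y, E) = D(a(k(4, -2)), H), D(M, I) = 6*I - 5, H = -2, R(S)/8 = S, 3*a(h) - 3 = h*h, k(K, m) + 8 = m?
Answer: 32761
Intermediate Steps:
k(K, m) = -8 + m
a(h) = 1 + h**2/3 (a(h) = 1 + (h*h)/3 = 1 + h**2/3)
R(S) = 8*S
D(M, I) = -5 + 6*I
Q(y, E) = -17 (Q(y, E) = -5 + 6*(-2) = -5 - 12 = -17)
g(n) = 1
(-134 - 47)**2/g(Q(R(5), -14)) = (-134 - 47)**2/1 = (-181)**2*1 = 32761*1 = 32761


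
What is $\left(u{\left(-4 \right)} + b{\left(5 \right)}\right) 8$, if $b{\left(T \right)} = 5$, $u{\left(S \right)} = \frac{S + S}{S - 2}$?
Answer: $\frac{152}{3} \approx 50.667$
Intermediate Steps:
$u{\left(S \right)} = \frac{2 S}{-2 + S}$
$\left(u{\left(-4 \right)} + b{\left(5 \right)}\right) 8 = \left(2 \left(-4\right) \frac{1}{-2 - 4} + 5\right) 8 = \left(2 \left(-4\right) \frac{1}{-6} + 5\right) 8 = \left(2 \left(-4\right) \left(- \frac{1}{6}\right) + 5\right) 8 = \left(\frac{4}{3} + 5\right) 8 = \frac{19}{3} \cdot 8 = \frac{152}{3}$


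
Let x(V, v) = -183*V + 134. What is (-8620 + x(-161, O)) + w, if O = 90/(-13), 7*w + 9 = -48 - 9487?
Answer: 137295/7 ≈ 19614.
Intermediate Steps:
w = -9544/7 (w = -9/7 + (-48 - 9487)/7 = -9/7 + (⅐)*(-9535) = -9/7 - 9535/7 = -9544/7 ≈ -1363.4)
O = -90/13 (O = 90*(-1/13) = -90/13 ≈ -6.9231)
x(V, v) = 134 - 183*V
(-8620 + x(-161, O)) + w = (-8620 + (134 - 183*(-161))) - 9544/7 = (-8620 + (134 + 29463)) - 9544/7 = (-8620 + 29597) - 9544/7 = 20977 - 9544/7 = 137295/7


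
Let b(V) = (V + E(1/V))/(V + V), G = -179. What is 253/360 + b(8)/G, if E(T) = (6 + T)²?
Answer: 5665651/8248320 ≈ 0.68689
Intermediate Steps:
b(V) = (V + (6 + 1/V)²)/(2*V) (b(V) = (V + (6 + 1/V)²)/(V + V) = (V + (6 + 1/V)²)/((2*V)) = (V + (6 + 1/V)²)*(1/(2*V)) = (V + (6 + 1/V)²)/(2*V))
253/360 + b(8)/G = 253/360 + ((½)*(8³ + (1 + 6*8)²)/8³)/(-179) = 253*(1/360) + ((½)*(1/512)*(512 + (1 + 48)²))*(-1/179) = 253/360 + ((½)*(1/512)*(512 + 49²))*(-1/179) = 253/360 + ((½)*(1/512)*(512 + 2401))*(-1/179) = 253/360 + ((½)*(1/512)*2913)*(-1/179) = 253/360 + (2913/1024)*(-1/179) = 253/360 - 2913/183296 = 5665651/8248320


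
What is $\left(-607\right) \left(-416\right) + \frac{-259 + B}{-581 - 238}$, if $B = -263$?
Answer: $\frac{22978650}{91} \approx 2.5251 \cdot 10^{5}$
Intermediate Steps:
$\left(-607\right) \left(-416\right) + \frac{-259 + B}{-581 - 238} = \left(-607\right) \left(-416\right) + \frac{-259 - 263}{-581 - 238} = 252512 - \frac{522}{-819} = 252512 - - \frac{58}{91} = 252512 + \frac{58}{91} = \frac{22978650}{91}$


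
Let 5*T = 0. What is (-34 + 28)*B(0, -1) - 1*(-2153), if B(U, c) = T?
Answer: 2153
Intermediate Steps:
T = 0 (T = (⅕)*0 = 0)
B(U, c) = 0
(-34 + 28)*B(0, -1) - 1*(-2153) = (-34 + 28)*0 - 1*(-2153) = -6*0 + 2153 = 0 + 2153 = 2153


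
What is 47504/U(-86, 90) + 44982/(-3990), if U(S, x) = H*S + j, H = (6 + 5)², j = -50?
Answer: -1963907/124165 ≈ -15.817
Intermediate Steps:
H = 121 (H = 11² = 121)
U(S, x) = -50 + 121*S (U(S, x) = 121*S - 50 = -50 + 121*S)
47504/U(-86, 90) + 44982/(-3990) = 47504/(-50 + 121*(-86)) + 44982/(-3990) = 47504/(-50 - 10406) + 44982*(-1/3990) = 47504/(-10456) - 1071/95 = 47504*(-1/10456) - 1071/95 = -5938/1307 - 1071/95 = -1963907/124165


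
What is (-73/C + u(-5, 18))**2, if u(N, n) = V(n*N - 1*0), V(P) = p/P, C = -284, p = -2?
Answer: 12737761/163328400 ≈ 0.077989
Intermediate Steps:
V(P) = -2/P
u(N, n) = -2/(N*n) (u(N, n) = -2/(n*N - 1*0) = -2/(N*n + 0) = -2*1/(N*n) = -2/(N*n))
(-73/C + u(-5, 18))**2 = (-73/(-284) - 2/(-5*18))**2 = (-73*(-1/284) - 2*(-1/5)*1/18)**2 = (73/284 + 1/45)**2 = (3569/12780)**2 = 12737761/163328400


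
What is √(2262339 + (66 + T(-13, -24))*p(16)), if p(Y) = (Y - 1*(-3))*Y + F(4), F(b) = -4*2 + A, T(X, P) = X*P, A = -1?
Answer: 3*√263761 ≈ 1540.7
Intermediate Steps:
T(X, P) = P*X
F(b) = -9 (F(b) = -4*2 - 1 = -8 - 1 = -9)
p(Y) = -9 + Y*(3 + Y) (p(Y) = (Y - 1*(-3))*Y - 9 = (Y + 3)*Y - 9 = (3 + Y)*Y - 9 = Y*(3 + Y) - 9 = -9 + Y*(3 + Y))
√(2262339 + (66 + T(-13, -24))*p(16)) = √(2262339 + (66 - 24*(-13))*(-9 + 16² + 3*16)) = √(2262339 + (66 + 312)*(-9 + 256 + 48)) = √(2262339 + 378*295) = √(2262339 + 111510) = √2373849 = 3*√263761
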